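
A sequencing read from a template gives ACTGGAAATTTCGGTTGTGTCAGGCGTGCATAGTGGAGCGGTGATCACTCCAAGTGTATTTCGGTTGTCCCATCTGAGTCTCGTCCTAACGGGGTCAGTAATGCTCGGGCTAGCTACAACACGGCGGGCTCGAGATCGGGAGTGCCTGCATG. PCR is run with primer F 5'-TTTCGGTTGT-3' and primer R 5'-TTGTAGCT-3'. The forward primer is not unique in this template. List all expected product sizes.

111 bp, 61 bp

The forward primer TTTCGGTTGT matches the top strand at positions 9–18, 59–68.
The reverse primer's reverse complement is AGCTACAA, matching at positions 112–119.
Each forward site pairs with the reverse site to give a product ending at position 119: sizes 111, 61 bp.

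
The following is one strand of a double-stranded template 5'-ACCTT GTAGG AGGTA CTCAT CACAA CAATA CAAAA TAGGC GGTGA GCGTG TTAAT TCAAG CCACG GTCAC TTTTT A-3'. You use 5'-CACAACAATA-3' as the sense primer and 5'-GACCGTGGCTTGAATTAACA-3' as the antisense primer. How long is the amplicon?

The forward primer matches the template at positions 21–30.
Taking the reverse complement of GACCGTGGCTTGAATTAACA gives TGTTAATTCAAGCCACGGTC, found at positions 49–68 on the template; the primer anneals here to the top strand with its 3' end pointing upstream.
Amplicon spans positions 21–68: 48 bp.

48 bp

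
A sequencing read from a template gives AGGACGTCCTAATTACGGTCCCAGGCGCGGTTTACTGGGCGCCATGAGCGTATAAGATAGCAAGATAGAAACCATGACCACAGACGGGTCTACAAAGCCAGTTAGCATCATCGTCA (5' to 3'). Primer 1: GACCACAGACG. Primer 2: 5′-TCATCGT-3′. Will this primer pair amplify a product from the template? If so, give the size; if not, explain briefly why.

Primer 1 (GACCACAGACG) matches the top strand at positions 76–86 (3' end points downstream).
Primer 2 (TCATCGT) also matches the top strand directly, at positions 108–114 — its reverse complement ACGATGA is not present.
Both primers anneal to the bottom strand with 3' ends pointing the same way, so neither can prime synthesis back toward the other.

No product — both primers anneal to the same strand and extend in the same direction.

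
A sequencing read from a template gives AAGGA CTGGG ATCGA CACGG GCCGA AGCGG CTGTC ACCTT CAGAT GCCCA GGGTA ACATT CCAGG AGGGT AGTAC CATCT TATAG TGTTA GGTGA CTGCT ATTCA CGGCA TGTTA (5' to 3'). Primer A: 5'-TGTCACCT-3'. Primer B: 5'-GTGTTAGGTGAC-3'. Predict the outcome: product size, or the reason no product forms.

Primer A (TGTCACCT) matches the top strand at positions 32–39 (3' end points downstream).
Primer B (GTGTTAGGTGAC) also matches the top strand directly, at positions 85–96 — its reverse complement GTCACCTAACAC is not present.
Both primers anneal to the bottom strand with 3' ends pointing the same way, so neither can prime synthesis back toward the other.

No product — both primers anneal to the same strand and extend in the same direction.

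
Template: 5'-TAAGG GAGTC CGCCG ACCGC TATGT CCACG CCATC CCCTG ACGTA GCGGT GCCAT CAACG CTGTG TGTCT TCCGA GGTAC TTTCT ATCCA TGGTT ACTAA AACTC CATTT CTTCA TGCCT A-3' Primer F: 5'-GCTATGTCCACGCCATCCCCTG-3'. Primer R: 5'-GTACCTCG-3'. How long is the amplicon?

62 bp

Forward primer GCTATGTCCACGCCATCCCCTG is found on the top strand at positions 19–40.
The reverse primer's reverse complement is CGAGGTAC, which matches the template at positions 73–80.
The product runs from position 19 to position 80, so its length is 80 − 19 + 1 = 62 bp.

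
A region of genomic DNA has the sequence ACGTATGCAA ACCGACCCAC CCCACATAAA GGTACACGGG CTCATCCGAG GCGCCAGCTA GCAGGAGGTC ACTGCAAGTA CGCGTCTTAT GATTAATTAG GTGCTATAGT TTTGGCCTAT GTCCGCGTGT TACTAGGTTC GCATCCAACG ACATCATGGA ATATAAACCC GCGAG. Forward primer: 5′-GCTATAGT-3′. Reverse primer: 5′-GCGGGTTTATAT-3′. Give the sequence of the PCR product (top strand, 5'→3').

5'-GCTATAGTTTTGGCCTATGTCCGCGTGTTACTAGGTTCGCATCCAACGACATCATGGAATATAAACCCGC-3'

The forward primer matches the template at positions 103–110.
The reverse primer's reverse complement is ATATAAACCCGC, which matches the template at positions 161–172.
The product is the template from position 103 through 172 (70 bp).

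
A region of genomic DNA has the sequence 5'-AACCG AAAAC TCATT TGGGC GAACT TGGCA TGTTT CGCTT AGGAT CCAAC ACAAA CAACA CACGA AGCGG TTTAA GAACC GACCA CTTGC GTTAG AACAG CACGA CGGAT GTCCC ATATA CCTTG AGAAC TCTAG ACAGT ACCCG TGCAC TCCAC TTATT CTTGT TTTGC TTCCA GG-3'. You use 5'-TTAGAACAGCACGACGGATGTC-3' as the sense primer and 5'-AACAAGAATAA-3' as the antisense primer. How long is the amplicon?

Forward primer TTAGAACAGCACGACGGATGTC is found on the top strand at positions 92–113.
The reverse primer's reverse complement is TTATTCTTGTT, which matches the template at positions 156–166.
The product runs from position 92 to position 166, so its length is 166 − 92 + 1 = 75 bp.

75 bp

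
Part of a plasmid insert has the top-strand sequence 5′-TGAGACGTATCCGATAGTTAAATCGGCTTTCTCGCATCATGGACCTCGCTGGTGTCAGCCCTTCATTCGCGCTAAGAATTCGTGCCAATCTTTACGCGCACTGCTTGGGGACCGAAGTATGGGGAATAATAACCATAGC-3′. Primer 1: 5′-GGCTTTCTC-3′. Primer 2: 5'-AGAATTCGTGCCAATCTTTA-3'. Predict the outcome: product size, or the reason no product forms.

No product — both primers anneal to the same strand and extend in the same direction.

Primer 1 (GGCTTTCTC) matches the top strand at positions 25–33 (3' end points downstream).
Primer 2 (AGAATTCGTGCCAATCTTTA) also matches the top strand directly, at positions 75–94 — its reverse complement TAAAGATTGGCACGAATTCT is not present.
Both primers anneal to the bottom strand with 3' ends pointing the same way, so neither can prime synthesis back toward the other.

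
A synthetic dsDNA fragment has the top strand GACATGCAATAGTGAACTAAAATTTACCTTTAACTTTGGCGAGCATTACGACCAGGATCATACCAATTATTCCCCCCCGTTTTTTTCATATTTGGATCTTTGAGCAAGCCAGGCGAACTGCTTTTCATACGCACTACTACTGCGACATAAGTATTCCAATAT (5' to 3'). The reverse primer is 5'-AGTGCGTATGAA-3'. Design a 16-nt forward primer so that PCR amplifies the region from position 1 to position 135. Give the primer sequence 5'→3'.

5'-GACATGCAATAGTGAA-3'

The reverse primer's reverse complement TTCATACGCACT matches the template at positions 124–135; the product starts at position 1.
The forward primer is identical to the top strand over positions 1–16: GACATGCAATAGTGAA.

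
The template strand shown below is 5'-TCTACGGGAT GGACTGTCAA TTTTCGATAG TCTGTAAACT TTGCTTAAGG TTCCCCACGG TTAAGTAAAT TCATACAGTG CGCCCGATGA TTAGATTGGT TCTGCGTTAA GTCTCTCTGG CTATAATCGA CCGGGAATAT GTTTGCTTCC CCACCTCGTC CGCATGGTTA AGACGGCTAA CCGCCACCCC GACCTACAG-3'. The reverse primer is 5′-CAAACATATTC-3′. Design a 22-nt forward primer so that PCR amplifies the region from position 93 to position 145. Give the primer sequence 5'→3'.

The reverse primer's reverse complement GAATATGTTTG matches the template at positions 135–145; the product starts at position 93.
The forward primer is identical to the top strand over positions 93–114: AGATTGGTTCTGCGTTAAGTCT.

5'-AGATTGGTTCTGCGTTAAGTCT-3'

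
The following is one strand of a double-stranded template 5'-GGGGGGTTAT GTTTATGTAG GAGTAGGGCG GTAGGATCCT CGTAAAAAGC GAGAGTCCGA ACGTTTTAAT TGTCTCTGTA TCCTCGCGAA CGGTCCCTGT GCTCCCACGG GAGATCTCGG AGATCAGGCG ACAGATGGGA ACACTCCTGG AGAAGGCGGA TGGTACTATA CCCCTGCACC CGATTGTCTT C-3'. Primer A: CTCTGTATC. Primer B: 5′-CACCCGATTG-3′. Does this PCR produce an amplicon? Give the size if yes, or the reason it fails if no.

No product — both primers anneal to the same strand and extend in the same direction.

Primer A (CTCTGTATC) matches the top strand at positions 74–82 (3' end points downstream).
Primer B (CACCCGATTG) also matches the top strand directly, at positions 177–186 — its reverse complement CAATCGGGTG is not present.
Both primers anneal to the bottom strand with 3' ends pointing the same way, so neither can prime synthesis back toward the other.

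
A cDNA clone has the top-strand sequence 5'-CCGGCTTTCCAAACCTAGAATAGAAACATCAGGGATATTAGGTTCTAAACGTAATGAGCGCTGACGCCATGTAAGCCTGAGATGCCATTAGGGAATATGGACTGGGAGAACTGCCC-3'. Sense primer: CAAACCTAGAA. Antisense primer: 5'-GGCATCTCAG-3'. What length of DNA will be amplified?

Forward primer CAAACCTAGAA is found on the top strand at positions 10–20.
The reverse primer's reverse complement is CTGAGATGCC, which matches the template at positions 77–86.
Product length = (reverse-primer end) − (forward-primer start) + 1 = 86 − 10 + 1 = 77 bp.

77 bp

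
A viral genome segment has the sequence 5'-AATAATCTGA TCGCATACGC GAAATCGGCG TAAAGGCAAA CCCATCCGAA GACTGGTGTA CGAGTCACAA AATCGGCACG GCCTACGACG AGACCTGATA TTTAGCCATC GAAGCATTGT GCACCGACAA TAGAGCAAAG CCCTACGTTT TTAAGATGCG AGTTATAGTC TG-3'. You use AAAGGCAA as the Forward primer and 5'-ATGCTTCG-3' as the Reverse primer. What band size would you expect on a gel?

86 bp

Forward primer AAAGGCAA is found on the top strand at positions 32–39.
Taking the reverse complement of ATGCTTCG gives CGAAGCAT, found at positions 110–117 on the template; the primer anneals here to the top strand with its 3' end pointing upstream.
Amplicon spans positions 32–117: 86 bp.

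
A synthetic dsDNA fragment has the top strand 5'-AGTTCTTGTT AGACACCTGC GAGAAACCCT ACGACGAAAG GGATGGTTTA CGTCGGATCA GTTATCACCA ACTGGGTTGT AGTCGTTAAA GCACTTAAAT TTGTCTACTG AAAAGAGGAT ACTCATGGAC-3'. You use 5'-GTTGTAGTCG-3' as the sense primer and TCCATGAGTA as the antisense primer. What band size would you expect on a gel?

The forward primer matches the template at positions 76–85.
Taking the reverse complement of TCCATGAGTA gives TACTCATGGA, found at positions 120–129 on the template; the primer anneals here to the top strand with its 3' end pointing upstream.
Amplicon spans positions 76–129: 54 bp.

54 bp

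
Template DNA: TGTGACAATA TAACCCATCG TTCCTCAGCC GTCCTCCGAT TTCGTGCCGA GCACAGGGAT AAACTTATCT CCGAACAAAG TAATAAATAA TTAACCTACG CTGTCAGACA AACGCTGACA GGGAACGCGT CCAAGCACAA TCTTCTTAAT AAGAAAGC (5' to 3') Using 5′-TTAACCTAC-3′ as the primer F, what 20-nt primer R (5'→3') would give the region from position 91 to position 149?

5'-TTAAGAAGATTGTGCTTGGA-3'

The product's 3' end on the top strand is position 149.
The reverse primer anneals to the top strand over positions 130–149, i.e. to TCCAAGCACAATCTTCTTAA.
Its sequence written 5'→3' is the reverse complement: TTAAGAAGATTGTGCTTGGA.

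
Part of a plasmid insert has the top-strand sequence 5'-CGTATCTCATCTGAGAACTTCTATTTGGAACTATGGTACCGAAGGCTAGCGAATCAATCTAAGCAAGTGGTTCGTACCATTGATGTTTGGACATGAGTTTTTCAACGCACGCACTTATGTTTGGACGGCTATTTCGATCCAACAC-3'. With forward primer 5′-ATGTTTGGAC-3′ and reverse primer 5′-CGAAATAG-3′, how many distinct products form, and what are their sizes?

Two products: 54 bp, 20 bp

The forward primer ATGTTTGGAC matches the top strand at positions 83–92, 117–126.
The reverse primer's reverse complement is CTATTTCG, matching at positions 129–136.
Each forward site pairs with the reverse site to give a product ending at position 136: sizes 54, 20 bp.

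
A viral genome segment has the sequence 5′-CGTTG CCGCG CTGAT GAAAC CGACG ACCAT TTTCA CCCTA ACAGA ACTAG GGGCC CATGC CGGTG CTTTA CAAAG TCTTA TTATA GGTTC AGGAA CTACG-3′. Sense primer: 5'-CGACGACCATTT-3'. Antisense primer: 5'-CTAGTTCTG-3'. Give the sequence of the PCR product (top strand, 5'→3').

Forward primer CGACGACCATTT is found on the top strand at positions 21–32.
Reverse complement of the reverse primer: CAGAACTAG. This occurs on the top strand at positions 42–50.
The product is the template from position 21 through 50 (30 bp).

5'-CGACGACCATTTTCACCCTAACAGAACTAG-3'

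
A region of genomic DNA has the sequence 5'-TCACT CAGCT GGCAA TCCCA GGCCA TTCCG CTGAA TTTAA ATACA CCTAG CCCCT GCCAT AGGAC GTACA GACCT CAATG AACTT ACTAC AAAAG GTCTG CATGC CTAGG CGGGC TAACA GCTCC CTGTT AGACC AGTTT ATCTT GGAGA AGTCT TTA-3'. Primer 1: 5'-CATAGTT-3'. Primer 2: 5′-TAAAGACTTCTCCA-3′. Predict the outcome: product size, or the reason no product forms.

No product — primer 1 has no binding site in the template.

Primer 1 (CATAGTT) does not match the top strand, and its reverse complement AACTATG does not match either.
With no annealing site for primer 1, no amplification occurs.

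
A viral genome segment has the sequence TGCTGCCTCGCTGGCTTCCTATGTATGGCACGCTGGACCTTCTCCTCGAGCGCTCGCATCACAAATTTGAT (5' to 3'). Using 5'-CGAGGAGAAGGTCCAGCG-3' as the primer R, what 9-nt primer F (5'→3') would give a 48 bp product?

5'-TGCTGCCTC-3'

The reverse primer's reverse complement CGCTGGACCTTCTCCTCG matches the template at positions 31–48, so the product ends at position 48.
A 48 bp product then starts at position 48 − 48 + 1 = 1.
The forward primer is identical to the top strand there: TGCTGCCTC.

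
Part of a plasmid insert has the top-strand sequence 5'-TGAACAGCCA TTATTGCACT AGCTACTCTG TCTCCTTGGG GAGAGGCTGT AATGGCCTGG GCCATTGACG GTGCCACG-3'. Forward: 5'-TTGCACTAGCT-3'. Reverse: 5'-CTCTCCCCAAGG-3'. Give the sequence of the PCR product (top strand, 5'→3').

5'-TTGCACTAGCTACTCTGTCTCCTTGGGGAGAG-3'

Forward primer TTGCACTAGCT is found on the top strand at positions 14–24.
The reverse primer's reverse complement is CCTTGGGGAGAG, which matches the template at positions 34–45.
The product is the template from position 14 through 45 (32 bp).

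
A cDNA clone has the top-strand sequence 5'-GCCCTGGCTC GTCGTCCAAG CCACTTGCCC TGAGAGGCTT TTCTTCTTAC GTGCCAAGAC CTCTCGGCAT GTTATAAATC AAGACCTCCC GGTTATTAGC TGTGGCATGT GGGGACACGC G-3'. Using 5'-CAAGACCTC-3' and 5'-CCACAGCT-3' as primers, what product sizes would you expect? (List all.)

51 bp, 26 bp

The forward primer CAAGACCTC matches the top strand at positions 55–63, 80–88.
The reverse primer's reverse complement is AGCTGTGG, matching at positions 98–105.
Each forward site pairs with the reverse site to give a product ending at position 105: sizes 51, 26 bp.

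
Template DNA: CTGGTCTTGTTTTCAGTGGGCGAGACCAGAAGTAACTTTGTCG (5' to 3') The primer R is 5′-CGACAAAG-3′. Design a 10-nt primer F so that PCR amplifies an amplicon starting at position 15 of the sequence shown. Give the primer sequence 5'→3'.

5'-AGTGGGCGAG-3'

The reverse primer's reverse complement CTTTGTCG matches the template at positions 36–43; the product starts at position 15.
The forward primer is identical to the top strand over positions 15–24: AGTGGGCGAG.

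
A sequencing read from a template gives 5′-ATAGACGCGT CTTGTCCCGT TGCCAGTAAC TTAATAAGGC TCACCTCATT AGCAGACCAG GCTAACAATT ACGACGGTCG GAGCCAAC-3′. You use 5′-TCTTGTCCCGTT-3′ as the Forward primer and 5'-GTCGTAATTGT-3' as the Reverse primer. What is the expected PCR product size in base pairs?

66 bp

Forward primer TCTTGTCCCGTT is found on the top strand at positions 10–21.
Taking the reverse complement of GTCGTAATTGT gives ACAATTACGAC, found at positions 65–75 on the template; the primer anneals here to the top strand with its 3' end pointing upstream.
The product runs from position 10 to position 75, so its length is 75 − 10 + 1 = 66 bp.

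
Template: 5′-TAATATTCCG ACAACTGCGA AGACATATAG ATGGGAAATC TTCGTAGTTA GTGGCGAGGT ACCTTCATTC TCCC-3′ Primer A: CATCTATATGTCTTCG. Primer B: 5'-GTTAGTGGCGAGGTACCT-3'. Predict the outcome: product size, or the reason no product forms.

No product — the primers' 3' ends point away from each other.

Primer A (CATCTATATGTCTTCG) has reverse complement CGAAGACATATAGATG, which matches the top strand at positions 18–33; primer A anneals to the top strand there with its 3' end pointing upstream toward position 18.
Primer B (GTTAGTGGCGAGGTACCT) matches the top strand directly at positions 47–64; it anneals to the bottom strand with its 3' end pointing downstream toward position 64.
The 3' ends diverge (primer A extends toward position 1, primer B toward position 74), so the primers never converge on a shared product.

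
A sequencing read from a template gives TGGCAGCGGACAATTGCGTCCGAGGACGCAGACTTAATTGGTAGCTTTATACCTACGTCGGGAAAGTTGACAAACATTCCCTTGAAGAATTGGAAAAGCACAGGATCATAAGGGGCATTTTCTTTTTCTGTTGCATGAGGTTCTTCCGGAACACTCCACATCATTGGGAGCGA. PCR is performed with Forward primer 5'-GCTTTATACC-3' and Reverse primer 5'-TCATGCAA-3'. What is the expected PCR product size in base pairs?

The forward primer matches the template at positions 44–53.
The reverse primer's reverse complement is TTGCATGA, which matches the template at positions 131–138.
Amplicon spans positions 44–138: 95 bp.

95 bp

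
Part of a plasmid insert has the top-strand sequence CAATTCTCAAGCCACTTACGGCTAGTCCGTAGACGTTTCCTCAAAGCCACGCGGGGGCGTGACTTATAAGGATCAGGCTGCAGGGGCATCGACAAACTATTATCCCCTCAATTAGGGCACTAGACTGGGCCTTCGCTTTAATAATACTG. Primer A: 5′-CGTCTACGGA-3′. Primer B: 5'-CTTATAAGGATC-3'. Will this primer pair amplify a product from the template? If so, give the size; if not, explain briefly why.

Primer A (CGTCTACGGA) has reverse complement TCCGTAGACG, which matches the top strand at positions 26–35; primer A anneals to the top strand there with its 3' end pointing upstream toward position 26.
Primer B (CTTATAAGGATC) matches the top strand directly at positions 63–74; it anneals to the bottom strand with its 3' end pointing downstream toward position 74.
The 3' ends diverge (primer A extends toward position 1, primer B toward position 149), so the primers never converge on a shared product.

No product — the primers' 3' ends point away from each other.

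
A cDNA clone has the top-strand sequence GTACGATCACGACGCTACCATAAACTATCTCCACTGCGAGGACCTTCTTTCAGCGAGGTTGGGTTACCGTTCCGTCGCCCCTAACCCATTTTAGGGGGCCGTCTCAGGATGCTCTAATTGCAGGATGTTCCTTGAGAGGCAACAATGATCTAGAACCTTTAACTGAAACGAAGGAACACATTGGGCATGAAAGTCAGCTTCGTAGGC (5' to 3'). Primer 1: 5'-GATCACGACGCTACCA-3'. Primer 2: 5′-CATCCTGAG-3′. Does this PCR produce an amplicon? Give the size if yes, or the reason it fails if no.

Yes — a 107 bp product.

Primer 1 (GATCACGACGCTACCA) matches the top strand at positions 5–20; it acts as a forward primer.
Primer 2's reverse complement is CTCAGGATG, matching the top strand at positions 103–111; it acts as a reverse primer.
The 3' ends face each other across positions 5–111, giving a 107 bp product.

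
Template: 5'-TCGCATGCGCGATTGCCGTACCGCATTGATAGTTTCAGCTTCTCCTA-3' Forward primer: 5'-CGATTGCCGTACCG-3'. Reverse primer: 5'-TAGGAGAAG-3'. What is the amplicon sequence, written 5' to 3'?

5'-CGATTGCCGTACCGCATTGATAGTTTCAGCTTCTCCTA-3'

The forward primer matches the template at positions 10–23.
Reverse complement of the reverse primer: CTTCTCCTA. This occurs on the top strand at positions 39–47.
The product is the template from position 10 through 47 (38 bp).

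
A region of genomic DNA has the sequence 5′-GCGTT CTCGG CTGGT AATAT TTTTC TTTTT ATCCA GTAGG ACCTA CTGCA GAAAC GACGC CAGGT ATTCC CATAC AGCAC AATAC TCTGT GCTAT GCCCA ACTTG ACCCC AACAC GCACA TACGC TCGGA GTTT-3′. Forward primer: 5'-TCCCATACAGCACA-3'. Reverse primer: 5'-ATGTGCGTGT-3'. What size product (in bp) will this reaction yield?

The forward primer matches the template at positions 68–81.
The reverse primer's reverse complement is ACACGCACAT, which matches the template at positions 112–121.
Product length = (reverse-primer end) − (forward-primer start) + 1 = 121 − 68 + 1 = 54 bp.

54 bp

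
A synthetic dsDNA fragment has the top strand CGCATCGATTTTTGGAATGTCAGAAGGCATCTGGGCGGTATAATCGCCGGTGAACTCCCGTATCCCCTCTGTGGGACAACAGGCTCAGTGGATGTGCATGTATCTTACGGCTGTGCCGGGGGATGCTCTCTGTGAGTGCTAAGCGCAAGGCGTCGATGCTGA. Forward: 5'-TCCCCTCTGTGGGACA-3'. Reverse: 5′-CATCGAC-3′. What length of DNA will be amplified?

96 bp

Scanning the template, TCCCCTCTGTGGGACA occurs at positions 63–78; this primer anneals to the bottom strand there with its 3' end pointing downstream.
Reverse complement of the reverse primer: GTCGATG. This occurs on the top strand at positions 152–158.
Product length = (reverse-primer end) − (forward-primer start) + 1 = 158 − 63 + 1 = 96 bp.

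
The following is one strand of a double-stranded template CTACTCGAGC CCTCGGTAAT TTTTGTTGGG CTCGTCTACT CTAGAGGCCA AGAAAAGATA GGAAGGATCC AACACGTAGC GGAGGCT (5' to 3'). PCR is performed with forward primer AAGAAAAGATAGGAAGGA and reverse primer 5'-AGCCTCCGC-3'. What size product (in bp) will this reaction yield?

38 bp

Forward primer AAGAAAAGATAGGAAGGA is found on the top strand at positions 50–67.
The reverse primer's reverse complement is GCGGAGGCT, which matches the template at positions 79–87.
Product length = (reverse-primer end) − (forward-primer start) + 1 = 87 − 50 + 1 = 38 bp.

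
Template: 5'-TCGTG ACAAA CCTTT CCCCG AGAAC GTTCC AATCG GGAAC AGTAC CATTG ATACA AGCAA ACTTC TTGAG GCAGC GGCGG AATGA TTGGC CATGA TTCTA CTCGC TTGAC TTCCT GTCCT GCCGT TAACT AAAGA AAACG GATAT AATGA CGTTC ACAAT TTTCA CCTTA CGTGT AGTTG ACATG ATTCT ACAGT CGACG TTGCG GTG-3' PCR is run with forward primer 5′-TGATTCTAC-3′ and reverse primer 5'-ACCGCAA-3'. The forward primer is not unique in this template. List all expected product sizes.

115 bp, 24 bp

The forward primer TGATTCTAC matches the top strand at positions 93–101, 184–192.
The reverse primer's reverse complement is TTGCGGT, matching at positions 201–207.
Each forward site pairs with the reverse site to give a product ending at position 207: sizes 115, 24 bp.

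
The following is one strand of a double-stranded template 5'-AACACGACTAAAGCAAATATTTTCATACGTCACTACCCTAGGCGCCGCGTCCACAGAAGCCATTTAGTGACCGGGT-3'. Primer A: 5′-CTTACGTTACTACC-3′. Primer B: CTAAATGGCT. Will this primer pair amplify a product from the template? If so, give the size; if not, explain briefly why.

Primer A (CTTACGTTACTACC) does not match the top strand, and its reverse complement GGTAGTAACGTAAG does not match either.
With no annealing site for primer A, no amplification occurs.

No product — primer A has no binding site in the template.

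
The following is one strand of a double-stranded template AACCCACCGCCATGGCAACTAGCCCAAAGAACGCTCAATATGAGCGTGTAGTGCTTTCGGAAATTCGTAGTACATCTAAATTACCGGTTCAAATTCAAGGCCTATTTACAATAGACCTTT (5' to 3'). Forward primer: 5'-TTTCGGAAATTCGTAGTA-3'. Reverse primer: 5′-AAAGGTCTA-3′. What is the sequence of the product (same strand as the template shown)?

5'-TTTCGGAAATTCGTAGTACATCTAAATTACCGGTTCAAATTCAAGGCCTATTTACAATAGACCTTT-3'

Forward primer TTTCGGAAATTCGTAGTA is found on the top strand at positions 55–72.
Taking the reverse complement of AAAGGTCTA gives TAGACCTTT, found at positions 112–120 on the template; the primer anneals here to the top strand with its 3' end pointing upstream.
The product is the template from position 55 through 120 (66 bp).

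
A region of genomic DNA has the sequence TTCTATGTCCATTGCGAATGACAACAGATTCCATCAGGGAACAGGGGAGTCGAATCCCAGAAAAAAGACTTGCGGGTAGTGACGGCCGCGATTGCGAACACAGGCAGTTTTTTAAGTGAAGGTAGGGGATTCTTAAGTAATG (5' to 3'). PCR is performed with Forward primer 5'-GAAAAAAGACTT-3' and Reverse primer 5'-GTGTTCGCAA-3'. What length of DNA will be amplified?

Forward primer GAAAAAAGACTT is found on the top strand at positions 60–71.
Taking the reverse complement of GTGTTCGCAA gives TTGCGAACAC, found at positions 92–101 on the template; the primer anneals here to the top strand with its 3' end pointing upstream.
Product length = (reverse-primer end) − (forward-primer start) + 1 = 101 − 60 + 1 = 42 bp.

42 bp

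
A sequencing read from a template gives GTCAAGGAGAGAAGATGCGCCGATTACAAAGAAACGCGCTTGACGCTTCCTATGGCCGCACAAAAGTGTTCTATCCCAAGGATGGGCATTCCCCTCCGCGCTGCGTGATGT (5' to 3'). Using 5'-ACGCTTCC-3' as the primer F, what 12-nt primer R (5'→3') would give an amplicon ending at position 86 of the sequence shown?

The forward primer binds at positions 43–50; the product's 3' end on the top strand is position 86.
The reverse primer anneals to the top strand over positions 75–86, i.e. to CCCAAGGATGGG.
Its sequence written 5'→3' is the reverse complement: CCCATCCTTGGG.

5'-CCCATCCTTGGG-3'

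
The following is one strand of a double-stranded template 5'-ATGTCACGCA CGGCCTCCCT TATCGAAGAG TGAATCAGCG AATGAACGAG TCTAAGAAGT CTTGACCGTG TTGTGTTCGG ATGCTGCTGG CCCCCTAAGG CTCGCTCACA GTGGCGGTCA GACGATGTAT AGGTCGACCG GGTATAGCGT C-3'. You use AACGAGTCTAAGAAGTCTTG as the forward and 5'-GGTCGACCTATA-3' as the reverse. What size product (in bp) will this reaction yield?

Scanning the template, AACGAGTCTAAGAAGTCTTG occurs at positions 45–64; this primer anneals to the bottom strand there with its 3' end pointing downstream.
Taking the reverse complement of GGTCGACCTATA gives TATAGGTCGACC, found at positions 128–139 on the template; the primer anneals here to the top strand with its 3' end pointing upstream.
Product length = (reverse-primer end) − (forward-primer start) + 1 = 139 − 45 + 1 = 95 bp.

95 bp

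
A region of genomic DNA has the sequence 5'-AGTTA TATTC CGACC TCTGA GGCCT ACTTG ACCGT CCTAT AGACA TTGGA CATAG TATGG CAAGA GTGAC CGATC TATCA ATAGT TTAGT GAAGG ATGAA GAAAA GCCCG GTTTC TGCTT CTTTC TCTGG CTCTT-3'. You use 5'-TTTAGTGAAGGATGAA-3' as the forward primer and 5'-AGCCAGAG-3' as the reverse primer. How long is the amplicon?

Scanning the template, TTTAGTGAAGGATGAA occurs at positions 85–100; this primer anneals to the bottom strand there with its 3' end pointing downstream.
The reverse primer's reverse complement is CTCTGGCT, which matches the template at positions 125–132.
Product length = (reverse-primer end) − (forward-primer start) + 1 = 132 − 85 + 1 = 48 bp.

48 bp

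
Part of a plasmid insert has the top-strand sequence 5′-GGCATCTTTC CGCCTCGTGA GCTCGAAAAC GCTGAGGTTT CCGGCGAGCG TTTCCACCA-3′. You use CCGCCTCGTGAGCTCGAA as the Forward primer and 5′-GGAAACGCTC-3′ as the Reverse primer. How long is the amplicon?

46 bp

Forward primer CCGCCTCGTGAGCTCGAA is found on the top strand at positions 10–27.
Taking the reverse complement of GGAAACGCTC gives GAGCGTTTCC, found at positions 46–55 on the template; the primer anneals here to the top strand with its 3' end pointing upstream.
Product length = (reverse-primer end) − (forward-primer start) + 1 = 55 − 10 + 1 = 46 bp.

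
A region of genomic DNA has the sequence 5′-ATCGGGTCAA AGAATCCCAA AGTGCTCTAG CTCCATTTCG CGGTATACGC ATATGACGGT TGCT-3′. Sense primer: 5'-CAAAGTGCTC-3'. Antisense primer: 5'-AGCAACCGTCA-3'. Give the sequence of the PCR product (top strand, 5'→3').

Forward primer CAAAGTGCTC is found on the top strand at positions 18–27.
The reverse primer's reverse complement is TGACGGTTGCT, which matches the template at positions 54–64.
The product is the template from position 18 through 64 (47 bp).

5'-CAAAGTGCTCTAGCTCCATTTCGCGGTATACGCATATGACGGTTGCT-3'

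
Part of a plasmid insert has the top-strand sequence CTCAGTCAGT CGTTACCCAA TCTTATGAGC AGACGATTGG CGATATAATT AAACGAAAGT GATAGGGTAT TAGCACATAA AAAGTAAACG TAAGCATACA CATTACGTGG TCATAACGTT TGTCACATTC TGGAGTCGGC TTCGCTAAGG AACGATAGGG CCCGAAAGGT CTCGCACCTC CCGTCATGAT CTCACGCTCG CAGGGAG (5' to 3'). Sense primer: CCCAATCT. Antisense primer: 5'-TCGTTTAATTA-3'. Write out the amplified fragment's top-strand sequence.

Scanning the template, CCCAATCT occurs at positions 16–23; this primer anneals to the bottom strand there with its 3' end pointing downstream.
Reverse complement of the reverse primer: TAATTAAACGA. This occurs on the top strand at positions 46–56.
The product is the template from position 16 through 56 (41 bp).

5'-CCCAATCTTATGAGCAGACGATTGGCGATATAATTAAACGA-3'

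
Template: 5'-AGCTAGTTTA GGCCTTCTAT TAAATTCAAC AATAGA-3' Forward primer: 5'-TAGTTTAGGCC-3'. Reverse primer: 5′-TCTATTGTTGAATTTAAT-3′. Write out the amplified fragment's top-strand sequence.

5'-TAGTTTAGGCCTTCTATTAAATTCAACAATAGA-3'

Scanning the template, TAGTTTAGGCC occurs at positions 4–14; this primer anneals to the bottom strand there with its 3' end pointing downstream.
The reverse primer's reverse complement is ATTAAATTCAACAATAGA, which matches the template at positions 19–36.
The product is the template from position 4 through 36 (33 bp).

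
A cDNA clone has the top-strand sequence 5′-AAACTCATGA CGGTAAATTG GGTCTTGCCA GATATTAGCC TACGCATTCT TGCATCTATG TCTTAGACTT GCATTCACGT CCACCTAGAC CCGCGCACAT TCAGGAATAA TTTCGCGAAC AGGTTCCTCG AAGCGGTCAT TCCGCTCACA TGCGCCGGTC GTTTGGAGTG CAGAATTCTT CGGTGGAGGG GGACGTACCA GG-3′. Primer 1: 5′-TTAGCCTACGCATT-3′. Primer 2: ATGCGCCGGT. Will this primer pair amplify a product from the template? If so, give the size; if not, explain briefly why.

No product — both primers anneal to the same strand and extend in the same direction.

Primer 1 (TTAGCCTACGCATT) matches the top strand at positions 35–48 (3' end points downstream).
Primer 2 (ATGCGCCGGT) also matches the top strand directly, at positions 150–159 — its reverse complement ACCGGCGCAT is not present.
Both primers anneal to the bottom strand with 3' ends pointing the same way, so neither can prime synthesis back toward the other.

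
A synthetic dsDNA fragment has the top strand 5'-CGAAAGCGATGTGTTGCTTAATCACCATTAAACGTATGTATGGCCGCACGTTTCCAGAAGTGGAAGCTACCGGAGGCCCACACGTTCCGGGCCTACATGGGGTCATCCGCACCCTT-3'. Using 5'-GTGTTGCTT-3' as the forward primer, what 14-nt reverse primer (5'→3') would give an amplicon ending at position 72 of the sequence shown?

5'-CGGTAGCTTCCACT-3'

The forward primer binds at positions 11–19; the product's 3' end on the top strand is position 72.
The reverse primer anneals to the top strand over positions 59–72, i.e. to AGTGGAAGCTACCG.
Its sequence written 5'→3' is the reverse complement: CGGTAGCTTCCACT.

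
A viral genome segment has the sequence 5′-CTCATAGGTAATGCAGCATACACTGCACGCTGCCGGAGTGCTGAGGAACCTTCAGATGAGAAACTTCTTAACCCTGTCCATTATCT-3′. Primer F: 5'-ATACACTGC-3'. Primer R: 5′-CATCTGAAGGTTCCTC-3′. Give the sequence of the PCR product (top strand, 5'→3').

5'-ATACACTGCACGCTGCCGGAGTGCTGAGGAACCTTCAGATG-3'

Forward primer ATACACTGC is found on the top strand at positions 18–26.
Taking the reverse complement of CATCTGAAGGTTCCTC gives GAGGAACCTTCAGATG, found at positions 43–58 on the template; the primer anneals here to the top strand with its 3' end pointing upstream.
The product is the template from position 18 through 58 (41 bp).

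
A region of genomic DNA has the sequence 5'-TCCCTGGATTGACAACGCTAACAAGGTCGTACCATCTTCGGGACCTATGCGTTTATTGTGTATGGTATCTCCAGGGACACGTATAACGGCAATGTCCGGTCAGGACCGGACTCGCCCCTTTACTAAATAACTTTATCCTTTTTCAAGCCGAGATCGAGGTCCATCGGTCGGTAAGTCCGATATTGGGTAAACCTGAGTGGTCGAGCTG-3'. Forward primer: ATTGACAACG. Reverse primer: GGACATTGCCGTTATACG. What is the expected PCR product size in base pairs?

90 bp

Forward primer ATTGACAACG is found on the top strand at positions 8–17.
Taking the reverse complement of GGACATTGCCGTTATACG gives CGTATAACGGCAATGTCC, found at positions 80–97 on the template; the primer anneals here to the top strand with its 3' end pointing upstream.
Amplicon spans positions 8–97: 90 bp.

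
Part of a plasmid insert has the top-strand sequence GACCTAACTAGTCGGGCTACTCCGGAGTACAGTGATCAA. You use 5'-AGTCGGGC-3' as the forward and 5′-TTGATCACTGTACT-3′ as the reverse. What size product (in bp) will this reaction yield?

The forward primer matches the template at positions 10–17.
Reverse complement of the reverse primer: AGTACAGTGATCAA. This occurs on the top strand at positions 26–39.
Amplicon spans positions 10–39: 30 bp.

30 bp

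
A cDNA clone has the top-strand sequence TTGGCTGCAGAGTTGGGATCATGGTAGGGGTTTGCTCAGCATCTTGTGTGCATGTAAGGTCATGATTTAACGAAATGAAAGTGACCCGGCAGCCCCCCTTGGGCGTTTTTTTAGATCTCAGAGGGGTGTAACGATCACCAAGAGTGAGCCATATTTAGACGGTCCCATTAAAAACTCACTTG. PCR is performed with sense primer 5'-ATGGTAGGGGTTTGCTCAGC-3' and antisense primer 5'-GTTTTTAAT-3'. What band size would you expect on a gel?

155 bp

Scanning the template, ATGGTAGGGGTTTGCTCAGC occurs at positions 21–40; this primer anneals to the bottom strand there with its 3' end pointing downstream.
Reverse complement of the reverse primer: ATTAAAAAC. This occurs on the top strand at positions 167–175.
Amplicon spans positions 21–175: 155 bp.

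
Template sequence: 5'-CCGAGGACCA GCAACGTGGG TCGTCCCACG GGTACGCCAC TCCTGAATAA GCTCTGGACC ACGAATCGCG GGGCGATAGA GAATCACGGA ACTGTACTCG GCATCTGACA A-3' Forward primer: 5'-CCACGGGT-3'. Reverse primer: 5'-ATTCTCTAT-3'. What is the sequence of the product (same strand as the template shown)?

The forward primer matches the template at positions 26–33.
Reverse complement of the reverse primer: ATAGAGAAT. This occurs on the top strand at positions 76–84.
The product is the template from position 26 through 84 (59 bp).

5'-CCACGGGTACGCCACTCCTGAATAAGCTCTGGACCACGAATCGCGGGGCGATAGAGAAT-3'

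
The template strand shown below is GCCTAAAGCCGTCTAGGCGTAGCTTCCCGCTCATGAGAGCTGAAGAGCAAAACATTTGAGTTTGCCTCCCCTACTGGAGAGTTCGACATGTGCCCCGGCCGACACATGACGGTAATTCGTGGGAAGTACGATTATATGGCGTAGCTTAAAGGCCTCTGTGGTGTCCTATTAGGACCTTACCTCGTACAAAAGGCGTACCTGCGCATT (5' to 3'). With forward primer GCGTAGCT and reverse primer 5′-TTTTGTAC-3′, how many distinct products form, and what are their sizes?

The forward primer GCGTAGCT matches the top strand at positions 17–24, 139–146.
The reverse primer's reverse complement is GTACAAAA, matching at positions 184–191.
Each forward site pairs with the reverse site to give a product ending at position 191: sizes 175, 53 bp.

Two products: 175 bp, 53 bp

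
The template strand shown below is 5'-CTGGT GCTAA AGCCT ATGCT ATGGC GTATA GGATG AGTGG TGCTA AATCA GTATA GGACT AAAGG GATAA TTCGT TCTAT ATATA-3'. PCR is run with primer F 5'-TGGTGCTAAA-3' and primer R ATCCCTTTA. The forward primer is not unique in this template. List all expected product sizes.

The forward primer TGGTGCTAAA matches the top strand at positions 2–11, 38–47.
The reverse primer's reverse complement is TAAAGGGAT, matching at positions 60–68.
Each forward site pairs with the reverse site to give a product ending at position 68: sizes 67, 31 bp.

67 bp, 31 bp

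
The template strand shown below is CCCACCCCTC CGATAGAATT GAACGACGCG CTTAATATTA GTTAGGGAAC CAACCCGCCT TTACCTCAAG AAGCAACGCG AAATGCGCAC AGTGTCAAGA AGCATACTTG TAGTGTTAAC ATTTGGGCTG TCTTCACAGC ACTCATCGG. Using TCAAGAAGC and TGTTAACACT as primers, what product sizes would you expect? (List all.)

The forward primer TCAAGAAGC matches the top strand at positions 66–74, 95–103.
The reverse primer's reverse complement is AGTGTTAACA, matching at positions 112–121.
Each forward site pairs with the reverse site to give a product ending at position 121: sizes 56, 27 bp.

56 bp, 27 bp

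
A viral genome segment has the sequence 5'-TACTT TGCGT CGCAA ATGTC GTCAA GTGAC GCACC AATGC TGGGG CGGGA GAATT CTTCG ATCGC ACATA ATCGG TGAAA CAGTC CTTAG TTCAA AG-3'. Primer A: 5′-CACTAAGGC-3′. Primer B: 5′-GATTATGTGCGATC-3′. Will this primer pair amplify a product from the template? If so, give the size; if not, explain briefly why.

No product — primer A has no binding site in the template.

Primer A (CACTAAGGC) does not match the top strand, and its reverse complement GCCTTAGTG does not match either.
With no annealing site for primer A, no amplification occurs.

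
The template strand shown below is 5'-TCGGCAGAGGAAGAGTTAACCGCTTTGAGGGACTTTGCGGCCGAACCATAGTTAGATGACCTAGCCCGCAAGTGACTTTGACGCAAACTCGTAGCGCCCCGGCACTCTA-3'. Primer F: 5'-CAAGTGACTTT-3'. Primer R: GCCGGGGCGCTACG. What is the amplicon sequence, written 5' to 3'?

The forward primer matches the template at positions 69–79.
Reverse complement of the reverse primer: CGTAGCGCCCCGGC. This occurs on the top strand at positions 90–103.
The product is the template from position 69 through 103 (35 bp).

5'-CAAGTGACTTTGACGCAAACTCGTAGCGCCCCGGC-3'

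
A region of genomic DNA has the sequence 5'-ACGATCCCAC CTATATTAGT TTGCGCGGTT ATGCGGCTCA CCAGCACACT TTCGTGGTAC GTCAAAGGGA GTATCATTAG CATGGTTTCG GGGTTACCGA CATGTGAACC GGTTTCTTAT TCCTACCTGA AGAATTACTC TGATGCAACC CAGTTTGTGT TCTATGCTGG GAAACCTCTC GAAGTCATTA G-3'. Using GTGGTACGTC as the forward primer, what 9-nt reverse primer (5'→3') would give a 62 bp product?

5'-AAACCGGTT-3'

The forward primer binds at positions 54–63, so a 62 bp product ends at position 54 + 62 − 1 = 115.
The reverse primer anneals to the top strand over positions 107–115, i.e. to AACCGGTTT.
Its sequence written 5'→3' is the reverse complement: AAACCGGTT.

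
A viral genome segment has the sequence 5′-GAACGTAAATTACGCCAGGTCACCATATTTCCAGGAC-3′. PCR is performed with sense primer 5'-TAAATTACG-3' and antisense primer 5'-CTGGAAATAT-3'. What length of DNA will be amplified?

Forward primer TAAATTACG is found on the top strand at positions 6–14.
The reverse primer's reverse complement is ATATTTCCAG, which matches the template at positions 25–34.
Amplicon spans positions 6–34: 29 bp.

29 bp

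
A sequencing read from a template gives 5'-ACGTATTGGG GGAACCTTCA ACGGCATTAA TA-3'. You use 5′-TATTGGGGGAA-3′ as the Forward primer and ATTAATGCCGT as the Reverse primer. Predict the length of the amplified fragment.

Scanning the template, TATTGGGGGAA occurs at positions 4–14; this primer anneals to the bottom strand there with its 3' end pointing downstream.
The reverse primer's reverse complement is ACGGCATTAAT, which matches the template at positions 21–31.
The product runs from position 4 to position 31, so its length is 31 − 4 + 1 = 28 bp.

28 bp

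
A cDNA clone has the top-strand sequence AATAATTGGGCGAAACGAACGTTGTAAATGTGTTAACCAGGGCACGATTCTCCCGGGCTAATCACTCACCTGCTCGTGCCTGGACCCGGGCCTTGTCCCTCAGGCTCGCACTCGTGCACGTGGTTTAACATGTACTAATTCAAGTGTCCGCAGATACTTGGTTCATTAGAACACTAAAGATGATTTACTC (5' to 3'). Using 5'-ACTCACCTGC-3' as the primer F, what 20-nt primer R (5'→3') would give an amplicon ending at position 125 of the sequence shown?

5'-AACCACGTGCACGAGTGCGA-3'

The forward primer binds at positions 64–73; the product's 3' end on the top strand is position 125.
The reverse primer anneals to the top strand over positions 106–125, i.e. to TCGCACTCGTGCACGTGGTT.
Its sequence written 5'→3' is the reverse complement: AACCACGTGCACGAGTGCGA.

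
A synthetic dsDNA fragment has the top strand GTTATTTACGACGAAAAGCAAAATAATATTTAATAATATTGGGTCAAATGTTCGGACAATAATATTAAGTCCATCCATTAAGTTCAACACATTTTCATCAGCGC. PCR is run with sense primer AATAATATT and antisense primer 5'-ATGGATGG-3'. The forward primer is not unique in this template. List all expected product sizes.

The forward primer AATAATATT matches the top strand at positions 22–30, 32–40, 58–66.
The reverse primer's reverse complement is CCATCCAT, matching at positions 71–78.
Each forward site pairs with the reverse site to give a product ending at position 78: sizes 57, 47, 21 bp.

57 bp, 47 bp, 21 bp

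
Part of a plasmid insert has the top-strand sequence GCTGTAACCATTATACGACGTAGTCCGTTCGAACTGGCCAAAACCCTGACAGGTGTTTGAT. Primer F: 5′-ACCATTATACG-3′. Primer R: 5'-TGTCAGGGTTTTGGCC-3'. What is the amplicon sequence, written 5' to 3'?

Scanning the template, ACCATTATACG occurs at positions 7–17; this primer anneals to the bottom strand there with its 3' end pointing downstream.
The reverse primer's reverse complement is GGCCAAAACCCTGACA, which matches the template at positions 36–51.
The product is the template from position 7 through 51 (45 bp).

5'-ACCATTATACGACGTAGTCCGTTCGAACTGGCCAAAACCCTGACA-3'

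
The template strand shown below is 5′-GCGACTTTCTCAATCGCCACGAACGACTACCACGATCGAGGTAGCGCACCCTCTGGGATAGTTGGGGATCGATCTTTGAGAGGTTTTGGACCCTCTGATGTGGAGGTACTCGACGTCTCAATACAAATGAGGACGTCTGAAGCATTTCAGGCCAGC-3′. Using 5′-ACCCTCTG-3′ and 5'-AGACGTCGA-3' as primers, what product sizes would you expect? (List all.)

71 bp, 29 bp

The forward primer ACCCTCTG matches the top strand at positions 48–55, 90–97.
The reverse primer's reverse complement is TCGACGTCT, matching at positions 110–118.
Each forward site pairs with the reverse site to give a product ending at position 118: sizes 71, 29 bp.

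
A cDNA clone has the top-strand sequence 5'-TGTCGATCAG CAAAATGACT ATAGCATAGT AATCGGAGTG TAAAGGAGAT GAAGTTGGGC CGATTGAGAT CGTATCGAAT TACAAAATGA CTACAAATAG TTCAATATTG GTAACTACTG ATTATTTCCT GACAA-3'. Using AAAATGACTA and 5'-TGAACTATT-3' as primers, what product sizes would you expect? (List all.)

93 bp, 21 bp

The forward primer AAAATGACTA matches the top strand at positions 12–21, 84–93.
The reverse primer's reverse complement is AATAGTTCA, matching at positions 96–104.
Each forward site pairs with the reverse site to give a product ending at position 104: sizes 93, 21 bp.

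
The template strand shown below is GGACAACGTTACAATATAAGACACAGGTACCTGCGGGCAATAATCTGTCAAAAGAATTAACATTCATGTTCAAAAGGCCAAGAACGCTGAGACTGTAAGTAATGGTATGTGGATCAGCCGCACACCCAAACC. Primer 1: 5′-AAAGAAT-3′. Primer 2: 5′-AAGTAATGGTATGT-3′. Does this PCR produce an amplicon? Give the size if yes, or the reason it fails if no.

No product — both primers anneal to the same strand and extend in the same direction.

Primer 1 (AAAGAAT) matches the top strand at positions 51–57 (3' end points downstream).
Primer 2 (AAGTAATGGTATGT) also matches the top strand directly, at positions 97–110 — its reverse complement ACATACCATTACTT is not present.
Both primers anneal to the bottom strand with 3' ends pointing the same way, so neither can prime synthesis back toward the other.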